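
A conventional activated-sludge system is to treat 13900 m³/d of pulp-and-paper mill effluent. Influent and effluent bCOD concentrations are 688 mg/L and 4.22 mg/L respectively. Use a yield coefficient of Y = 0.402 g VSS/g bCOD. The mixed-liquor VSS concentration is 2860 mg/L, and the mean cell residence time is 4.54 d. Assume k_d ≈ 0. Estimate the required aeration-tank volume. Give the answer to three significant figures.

Biomass mass balance (decay neglected): V·X = Y·Q·(S₀ − S)·θ_c, so V = 0.402 × 13900 × (688 − 4.22) × 4.54 / 2860 = 6065 m³.

V ≈ 6070 m³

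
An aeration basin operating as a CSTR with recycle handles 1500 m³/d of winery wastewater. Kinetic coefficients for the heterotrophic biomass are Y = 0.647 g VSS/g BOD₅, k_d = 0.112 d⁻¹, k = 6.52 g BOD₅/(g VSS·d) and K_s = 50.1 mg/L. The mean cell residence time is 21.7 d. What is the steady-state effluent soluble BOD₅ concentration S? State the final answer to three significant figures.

S ≈ 1.95 mg/L

For a completely mixed reactor with recycle the Lawrence–McCarty relation gives S = K_s·(1 + k_d·θ_c) / [θ_c·(Y·k − k_d) − 1] = 50.1 × (1 + 0.112 × 21.7) / [21.7 × (0.647 × 6.52 − 0.112) − 1] = 171.9 / 88.11 = 1.951 mg/L.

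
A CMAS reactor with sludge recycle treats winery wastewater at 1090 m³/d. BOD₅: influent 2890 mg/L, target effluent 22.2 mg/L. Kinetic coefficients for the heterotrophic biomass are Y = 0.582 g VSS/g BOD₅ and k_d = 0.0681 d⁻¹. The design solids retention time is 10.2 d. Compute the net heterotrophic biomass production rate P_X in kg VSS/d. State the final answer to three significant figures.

The observed yield is Y_obs = Y/(1 + k_d·θ_c) = 0.582 / (1 + 0.0681 × 10.2) = 0.582 / 1.695 = 0.3434 g VSS per g BOD₅ removed.
Substrate removed = Q·(S₀ − S) = 1090 m³/d × (2890 − 22.2) g/m³ = 3.13×10^6 g/d = 3126 kg/d.
Net biomass production P_X = Y_obs × Q·(S₀ − S) = 0.3434 × 3126 = 1074 kg VSS/d.

P_X ≈ 1070 kg VSS/d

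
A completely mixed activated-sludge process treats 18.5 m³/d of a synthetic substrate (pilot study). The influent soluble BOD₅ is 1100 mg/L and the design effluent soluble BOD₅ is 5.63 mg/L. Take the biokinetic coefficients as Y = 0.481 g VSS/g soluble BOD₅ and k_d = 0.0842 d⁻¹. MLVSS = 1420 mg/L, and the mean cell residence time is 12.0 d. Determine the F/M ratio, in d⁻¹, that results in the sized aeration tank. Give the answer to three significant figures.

From the SRT design equation V = Y Q (S₀−S) θ_c / [X (1 + k_d θ_c)] = 0.481 × 18.5 × (1100 − 5.63) × 12.0 / [1420 × (1 + 0.0842 × 12.0)] = 1.17×10^5 / 2855 = 40.93 m³.
F/M = Q·S₀ / (V·X) = 18.5 × 1100 / (40.93 × 1420) = 0.3501 g soluble BOD₅·(g VSS·d)⁻¹.

F/M ≈ 0.350 d⁻¹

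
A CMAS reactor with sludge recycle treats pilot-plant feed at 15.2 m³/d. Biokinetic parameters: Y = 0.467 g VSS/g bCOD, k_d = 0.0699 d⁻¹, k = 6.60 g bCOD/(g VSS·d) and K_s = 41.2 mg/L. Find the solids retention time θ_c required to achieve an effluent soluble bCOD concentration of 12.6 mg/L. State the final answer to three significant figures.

At the target effluent, Y k S/(K_s+S) = 0.467×6.60×12.6/53.80 = 0.7219 d⁻¹.
θ_c = 1/(μ − k_d) = 1/(0.7219 − 0.0699) = 1/0.6520 = 1.534 d.

θ_c ≈ 1.53 d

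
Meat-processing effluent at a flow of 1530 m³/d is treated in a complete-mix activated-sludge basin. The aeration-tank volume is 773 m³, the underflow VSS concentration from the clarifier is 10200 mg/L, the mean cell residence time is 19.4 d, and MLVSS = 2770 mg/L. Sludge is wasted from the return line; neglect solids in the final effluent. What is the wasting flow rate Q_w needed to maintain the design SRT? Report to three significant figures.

Q_w ≈ 10.8 m³/d

Q_w = (V·X)/(θ_c X_r) = 773.0 × 2770 / (19.4 × 10200) = 10.82 m³/d.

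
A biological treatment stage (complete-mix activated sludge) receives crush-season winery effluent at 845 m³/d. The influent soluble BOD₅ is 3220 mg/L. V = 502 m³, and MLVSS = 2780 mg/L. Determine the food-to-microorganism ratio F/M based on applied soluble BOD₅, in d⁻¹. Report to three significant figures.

F/M = applied load / biomass = Q·S₀/(V·X) = 845 × 3220 / (502.0 × 2780) = 1.950 d⁻¹.

F/M ≈ 1.95 d⁻¹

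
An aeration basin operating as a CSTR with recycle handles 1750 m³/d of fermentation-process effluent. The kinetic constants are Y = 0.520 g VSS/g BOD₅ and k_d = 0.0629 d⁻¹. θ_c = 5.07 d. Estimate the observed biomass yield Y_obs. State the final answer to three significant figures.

Y_obs = Y / (1 + k_d θ_c) = 0.520 / (1 + 0.0629 × 5.07) = 0.520 / 1.319 = 0.3943.

Y_obs ≈ 0.394 g VSS/g BOD₅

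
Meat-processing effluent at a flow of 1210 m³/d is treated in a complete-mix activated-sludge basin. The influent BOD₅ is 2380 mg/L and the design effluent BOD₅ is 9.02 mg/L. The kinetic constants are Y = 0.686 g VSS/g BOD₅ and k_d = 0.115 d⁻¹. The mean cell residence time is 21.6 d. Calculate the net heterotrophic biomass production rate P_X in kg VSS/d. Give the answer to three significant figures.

P_X ≈ 565 kg VSS/d

The observed yield is Y_obs = Y/(1 + k_d·θ_c) = 0.686 / (1 + 0.115 × 21.6) = 0.686 / 3.484 = 0.1969 g VSS per g BOD₅ removed.
Mass of BOD₅ removed per day: Q(S₀ − S) = 1210 × 2371 g/m³ = 2869 kg/d.
So the net sludge growth is P_X = 0.1969 × 2869 = 564.9 kg VSS/d.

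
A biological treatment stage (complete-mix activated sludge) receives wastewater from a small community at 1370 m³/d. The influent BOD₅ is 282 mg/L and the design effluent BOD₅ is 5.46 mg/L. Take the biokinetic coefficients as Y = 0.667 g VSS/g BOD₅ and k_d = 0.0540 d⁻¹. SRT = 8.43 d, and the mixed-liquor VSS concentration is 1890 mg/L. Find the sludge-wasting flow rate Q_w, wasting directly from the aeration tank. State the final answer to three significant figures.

Q_w ≈ 91.9 m³/d

Rearranging the biomass balance for a CMAS with decay, V = Y·Q·ΔS·θ_c / [X·(1+k_d θ_c)] = 0.667 × 1370 × (282 − 5.46) × 8.43 / [1890 × (1 + 0.0540 × 8.43)] = 2.13×10^6 / 2750 = 774.5 m³.
Wasting from the aeration tank: Q_w = V / θ_c = 774.5 / 8.43 = 91.88 m³/d.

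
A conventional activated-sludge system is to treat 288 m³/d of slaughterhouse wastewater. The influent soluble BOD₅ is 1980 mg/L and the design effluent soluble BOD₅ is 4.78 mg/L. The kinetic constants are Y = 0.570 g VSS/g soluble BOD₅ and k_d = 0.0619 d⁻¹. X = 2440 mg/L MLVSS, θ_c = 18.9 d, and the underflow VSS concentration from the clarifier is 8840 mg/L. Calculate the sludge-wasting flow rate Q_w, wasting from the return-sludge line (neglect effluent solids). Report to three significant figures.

Rearranging the biomass balance for a CMAS with decay, V = Y·Q·ΔS·θ_c / [X·(1+k_d θ_c)] = 0.570 × 288 × (1980 − 4.78) × 18.9 / [2440 × (1 + 0.0619 × 18.9)] = 6.13×10^6 / 5295 = 1157 m³.
Q_w = (V·X)/(θ_c X_r) = 1157 × 2440 / (18.9 × 8840) = 16.90 m³/d.

Q_w ≈ 16.9 m³/d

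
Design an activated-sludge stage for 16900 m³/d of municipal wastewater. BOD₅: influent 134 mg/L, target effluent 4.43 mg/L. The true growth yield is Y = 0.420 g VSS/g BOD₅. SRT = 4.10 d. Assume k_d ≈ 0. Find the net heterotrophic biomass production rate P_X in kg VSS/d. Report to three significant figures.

No decay correction is needed, so Y_obs = Y = 0.420.
ΔS = 134 − 4.43 = 129.6 mg/L, so the substrate removal rate is 16900 × 129.6/1000 = 2190 kg BOD₅/d.
P_X = Y_obs · Q(S₀ − S) = 0.4200 × 2190 = 919.7 kg VSS/d.

P_X ≈ 920 kg VSS/d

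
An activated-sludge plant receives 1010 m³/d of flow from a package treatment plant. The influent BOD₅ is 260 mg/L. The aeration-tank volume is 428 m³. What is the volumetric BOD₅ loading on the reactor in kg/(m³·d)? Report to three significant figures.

L_v ≈ 0.614 kg BOD₅/(m³·d)

Volumetric loading L_v = Q·S₀ / V = 1010 × 260 g/m³ / 428.0 m³ = 613.6 g/(m³·d) = 0.6136 kg BOD₅/(m³·d).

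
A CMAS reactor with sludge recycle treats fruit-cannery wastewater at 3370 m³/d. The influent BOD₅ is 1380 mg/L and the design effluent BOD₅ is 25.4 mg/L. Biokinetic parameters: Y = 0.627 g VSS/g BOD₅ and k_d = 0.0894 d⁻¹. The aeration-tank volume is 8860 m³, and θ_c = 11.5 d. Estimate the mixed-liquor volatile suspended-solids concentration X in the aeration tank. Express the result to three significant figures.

X ≈ 1830 mg/L

X = Y·Q·ΔS·θ_c / [V·(1 + k_d θ_c)] = 0.627 × 3370 × (1380 − 25.4) × 11.5 / [8860 × (1 + 0.0894 × 11.5)] = 1832 mg/L.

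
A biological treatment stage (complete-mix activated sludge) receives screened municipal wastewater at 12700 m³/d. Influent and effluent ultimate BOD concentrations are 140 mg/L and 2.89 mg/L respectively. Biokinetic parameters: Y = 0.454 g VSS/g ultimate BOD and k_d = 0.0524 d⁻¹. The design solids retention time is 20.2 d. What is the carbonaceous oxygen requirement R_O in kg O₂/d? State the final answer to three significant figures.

R_O ≈ 1200 kg O₂/d

The observed yield is Y_obs = Y/(1 + k_d·θ_c) = 0.454 / (1 + 0.0524 × 20.2) = 0.454 / 2.058 = 0.2206 g VSS per g ultimate BOD removed.
ΔS = 140 − 2.89 = 137.1 mg/L, so the substrate removal rate is 12700 × 137.1/1000 = 1741 kg ultimate BOD/d.
P_X = Y_obs·Q·(S₀ − S) = 0.2206 × 1741 = 384.0 kg VSS/d.
R_O = Q·(S₀ − S) − 1.42·P_X = 1741 − 1.42 × 384.0 = 1196 kg O₂/d.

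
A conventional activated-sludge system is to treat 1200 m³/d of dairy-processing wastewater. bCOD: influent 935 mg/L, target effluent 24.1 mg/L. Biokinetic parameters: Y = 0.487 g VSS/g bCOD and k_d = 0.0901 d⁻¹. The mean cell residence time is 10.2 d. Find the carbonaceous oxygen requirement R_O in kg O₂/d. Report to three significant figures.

Y_obs = Y / (1 + k_d θ_c) = 0.487 / (1 + 0.0901 × 10.2) = 0.487 / 1.919 = 0.2538.
Q·(S₀ − S) = 1200 × (935 − 24.1) × 10⁻³ = 1093 kg/d removed.
Net sludge production P_X = 0.2538 × 1093 = 277.4 kg VSS/d.
R_O = Q·ΔS − 1.42 P_X = 1093 − 393.9 = 699.2 kg O₂/d.

R_O ≈ 699 kg O₂/d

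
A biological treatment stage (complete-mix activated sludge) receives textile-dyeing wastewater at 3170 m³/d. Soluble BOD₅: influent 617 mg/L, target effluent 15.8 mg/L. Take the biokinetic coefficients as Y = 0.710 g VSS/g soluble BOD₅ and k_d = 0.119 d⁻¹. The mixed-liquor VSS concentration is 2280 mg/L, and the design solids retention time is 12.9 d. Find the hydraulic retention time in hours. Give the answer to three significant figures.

From the SRT design equation V = Y Q (S₀−S) θ_c / [X (1 + k_d θ_c)] = 0.710 × 3170 × (617 − 15.8) × 12.9 / [2280 × (1 + 0.119 × 12.9)] = 1.75×10^7 / 5780 = 3020 m³.
Hydraulic retention time τ = V/Q = 3020 / 3170 = 0.9527 d = 22.86 h.

τ ≈ 22.9 h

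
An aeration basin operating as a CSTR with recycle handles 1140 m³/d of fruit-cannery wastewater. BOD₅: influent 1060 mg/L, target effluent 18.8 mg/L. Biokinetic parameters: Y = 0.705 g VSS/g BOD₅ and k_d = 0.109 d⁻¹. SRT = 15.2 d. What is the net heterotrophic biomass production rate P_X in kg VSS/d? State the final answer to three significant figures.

The observed yield is Y_obs = Y/(1 + k_d·θ_c) = 0.705 / (1 + 0.109 × 15.2) = 0.705 / 2.657 = 0.2654 g VSS per g BOD₅ removed.
Substrate removed = Q·(S₀ − S) = 1140 m³/d × (1060 − 18.8) g/m³ = 1.19×10^6 g/d = 1187 kg/d.
Net biomass production P_X = Y_obs × Q·(S₀ − S) = 0.2654 × 1187 = 315.0 kg VSS/d.

P_X ≈ 315 kg VSS/d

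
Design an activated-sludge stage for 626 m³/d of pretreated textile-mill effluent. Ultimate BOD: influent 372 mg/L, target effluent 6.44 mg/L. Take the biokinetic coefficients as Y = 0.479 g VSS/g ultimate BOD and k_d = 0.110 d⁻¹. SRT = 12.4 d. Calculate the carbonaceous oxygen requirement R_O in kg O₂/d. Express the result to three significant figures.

Correct the yield for decay: Y_obs = Y/(1 + k_d θ_c) = 0.479 / (1 + 0.110 × 12.4) = 0.479 / 2.364 = 0.2026.
Q·(S₀ − S) = 626 × (372 − 6.44) × 10⁻³ = 228.8 kg/d removed.
Net sludge production P_X = 0.2026 × 228.8 = 46.37 kg VSS/d.
R_O = Q·ΔS − 1.42 P_X = 228.8 − 65.84 = 163.0 kg O₂/d.

R_O ≈ 163 kg O₂/d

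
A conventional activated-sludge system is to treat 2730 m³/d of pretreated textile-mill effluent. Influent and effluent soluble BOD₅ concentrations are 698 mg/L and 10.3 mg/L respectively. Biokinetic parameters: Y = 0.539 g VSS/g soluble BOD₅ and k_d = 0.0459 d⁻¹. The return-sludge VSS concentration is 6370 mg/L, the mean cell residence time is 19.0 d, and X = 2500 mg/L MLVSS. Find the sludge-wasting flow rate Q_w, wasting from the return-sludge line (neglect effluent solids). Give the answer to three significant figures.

Rearranging the biomass balance for a CMAS with decay, V = Y·Q·ΔS·θ_c / [X·(1+k_d θ_c)] = 0.539 × 2730 × (698 − 10.3) × 19.0 / [2500 × (1 + 0.0459 × 19.0)] = 1.92×10^7 / 4680 = 4108 m³.
Wasting from the return line (neglecting effluent solids): Q_w = V·X / (θ_c·X_r) = 4108 × 2500 / (19.0 × 6370) = 84.86 m³/d.

Q_w ≈ 84.9 m³/d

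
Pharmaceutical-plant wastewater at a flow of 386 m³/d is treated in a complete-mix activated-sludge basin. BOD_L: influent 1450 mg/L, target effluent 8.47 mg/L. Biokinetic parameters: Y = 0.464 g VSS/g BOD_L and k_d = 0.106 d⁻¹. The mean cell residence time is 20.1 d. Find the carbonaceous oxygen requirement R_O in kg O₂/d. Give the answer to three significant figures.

Observed yield with endogenous decay: Y_obs = Y / (1 + k_d·θ_c) = 0.464 / (1 + 0.106 × 20.1) = 0.464 / 3.131 = 0.1482 g VSS/g BOD_L.
Q·(S₀ − S) = 386 × (1450 − 8.47) × 10⁻³ = 556.4 kg/d removed.
Net sludge production P_X = 0.1482 × 556.4 = 82.47 kg VSS/d.
R_O = Q·ΔS − 1.42 P_X = 556.4 − 117.1 = 439.3 kg O₂/d.

R_O ≈ 439 kg O₂/d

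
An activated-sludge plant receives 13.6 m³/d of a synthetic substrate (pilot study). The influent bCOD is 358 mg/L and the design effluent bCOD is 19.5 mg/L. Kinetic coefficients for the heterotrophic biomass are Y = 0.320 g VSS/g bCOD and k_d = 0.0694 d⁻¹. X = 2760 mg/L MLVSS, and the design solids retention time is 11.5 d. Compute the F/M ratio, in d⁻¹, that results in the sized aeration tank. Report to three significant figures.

From the SRT design equation V = Y Q (S₀−S) θ_c / [X (1 + k_d θ_c)] = 0.320 × 13.6 × (358 − 19.5) × 11.5 / [2760 × (1 + 0.0694 × 11.5)] = 1.69×10^4 / 4963 = 3.414 m³.
F/M = applied load / biomass = Q·S₀/(V·X) = 13.6 × 358 / (3.414 × 2760) = 0.5168 d⁻¹.

F/M ≈ 0.517 d⁻¹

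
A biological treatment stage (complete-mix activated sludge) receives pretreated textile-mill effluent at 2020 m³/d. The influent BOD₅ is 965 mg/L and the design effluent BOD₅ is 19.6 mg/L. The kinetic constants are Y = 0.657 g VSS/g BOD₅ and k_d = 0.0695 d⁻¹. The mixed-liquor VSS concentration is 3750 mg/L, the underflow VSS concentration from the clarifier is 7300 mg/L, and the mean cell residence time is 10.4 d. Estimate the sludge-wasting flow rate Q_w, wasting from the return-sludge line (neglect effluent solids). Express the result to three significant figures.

From the SRT design equation V = Y Q (S₀−S) θ_c / [X (1 + k_d θ_c)] = 0.657 × 2020 × (965 − 19.6) × 10.4 / [3750 × (1 + 0.0695 × 10.4)] = 1.3×10^7 / 6460 = 2020 m³.
Wasting from the return line (neglecting effluent solids): Q_w = V·X / (θ_c·X_r) = 2020 × 3750 / (10.4 × 7300) = 99.76 m³/d.

Q_w ≈ 99.8 m³/d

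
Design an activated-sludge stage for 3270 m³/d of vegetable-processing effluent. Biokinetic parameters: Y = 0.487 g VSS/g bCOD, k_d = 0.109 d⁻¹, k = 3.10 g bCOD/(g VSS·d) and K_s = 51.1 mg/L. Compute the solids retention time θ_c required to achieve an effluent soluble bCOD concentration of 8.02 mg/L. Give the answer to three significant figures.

θ_c ≈ 10.4 d

Specific growth rate at S = 8.02 mg/L: μ = YkS/(K_s+S) = 0.487·3.10·8.02/(51.1+8.02) = 0.2048 d⁻¹.
θ_c = 1/(μ − k_d) = 1/(0.2048 − 0.109) = 1/0.09580 = 10.44 d.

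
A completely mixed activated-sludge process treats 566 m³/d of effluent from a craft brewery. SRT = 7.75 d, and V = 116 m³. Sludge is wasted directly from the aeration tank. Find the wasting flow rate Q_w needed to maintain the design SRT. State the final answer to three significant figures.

Q_w ≈ 15.0 m³/d

With mixed-liquor wasting, θ_c = V/Q_w, so Q_w = V/θ_c = 116.0/7.75 = 14.97 m³/d.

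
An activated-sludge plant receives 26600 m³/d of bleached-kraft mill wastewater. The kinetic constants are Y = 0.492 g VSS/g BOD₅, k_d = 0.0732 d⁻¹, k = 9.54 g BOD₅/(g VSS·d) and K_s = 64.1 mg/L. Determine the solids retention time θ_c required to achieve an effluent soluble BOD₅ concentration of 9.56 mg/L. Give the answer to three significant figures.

θ_c ≈ 1.87 d

From 1/θ_c = Y·k·S/(K_s + S) − k_d: Y·k·S/(K_s+S) = 0.492 × 9.54 × 9.56 / (64.1 + 9.56) = 0.6092 d⁻¹.
θ_c = 1/(μ − k_d) = 1/(0.6092 − 0.0732) = 1/0.5360 = 1.866 d.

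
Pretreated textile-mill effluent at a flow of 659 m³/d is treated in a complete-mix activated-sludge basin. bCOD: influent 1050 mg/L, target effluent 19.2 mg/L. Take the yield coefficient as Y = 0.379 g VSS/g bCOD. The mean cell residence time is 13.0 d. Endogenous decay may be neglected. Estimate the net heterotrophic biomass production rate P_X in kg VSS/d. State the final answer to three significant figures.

No decay correction is needed, so Y_obs = Y = 0.379.
Q·(S₀ − S) = 659 × (1050 − 19.2) × 10⁻³ = 679.3 kg/d removed.
Net biomass production P_X = Y_obs × Q·(S₀ − S) = 0.3790 × 679.3 = 257.5 kg VSS/d.

P_X ≈ 257 kg VSS/d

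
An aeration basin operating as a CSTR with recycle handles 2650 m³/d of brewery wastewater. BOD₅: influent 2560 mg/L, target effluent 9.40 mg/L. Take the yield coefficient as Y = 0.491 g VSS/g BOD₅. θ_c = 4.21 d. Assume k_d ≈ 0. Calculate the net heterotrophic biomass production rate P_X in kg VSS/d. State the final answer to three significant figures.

Since k_d ≈ 0, Y_obs = Y = 0.491 g VSS/g BOD₅.
Q·(S₀ − S) = 2650 × (2560 − 9.40) × 10⁻³ = 6759 kg/d removed.
So the net sludge growth is P_X = 0.4910 × 6759 = 3319 kg VSS/d.

P_X ≈ 3320 kg VSS/d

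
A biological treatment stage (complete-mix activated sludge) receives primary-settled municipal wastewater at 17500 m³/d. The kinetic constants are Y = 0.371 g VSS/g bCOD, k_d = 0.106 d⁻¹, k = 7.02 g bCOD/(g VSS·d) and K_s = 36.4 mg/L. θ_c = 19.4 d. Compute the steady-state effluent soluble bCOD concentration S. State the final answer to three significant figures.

S ≈ 2.34 mg/L

From the Monod/SRT balance for a CMAS, S = K_s·(1+k_d θ_c)/[θ_c·(Y k − k_d) − 1] = 36.4 × (1 + 0.106 × 19.4) / [19.4 × (0.371 × 7.02 − 0.106) − 1] = 111.3 / 47.47 = 2.344 mg/L.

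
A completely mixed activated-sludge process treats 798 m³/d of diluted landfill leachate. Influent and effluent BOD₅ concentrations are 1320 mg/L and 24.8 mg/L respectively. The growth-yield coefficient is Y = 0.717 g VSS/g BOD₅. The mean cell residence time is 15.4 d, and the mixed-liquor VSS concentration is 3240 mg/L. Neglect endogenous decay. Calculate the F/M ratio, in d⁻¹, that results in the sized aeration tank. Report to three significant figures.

F/M ≈ 0.0923 d⁻¹

With k_d = 0 the design equation reduces to V = Y Q (S₀−S) θ_c / X = 0.717 × 798 × (1320 − 24.8) × 15.4 / 3240 = 3522 m³.
Food-to-microorganism ratio F/M = Q S₀ / (V X) = 798 × 1320 / (3522 × 3240) = 0.09230 d⁻¹.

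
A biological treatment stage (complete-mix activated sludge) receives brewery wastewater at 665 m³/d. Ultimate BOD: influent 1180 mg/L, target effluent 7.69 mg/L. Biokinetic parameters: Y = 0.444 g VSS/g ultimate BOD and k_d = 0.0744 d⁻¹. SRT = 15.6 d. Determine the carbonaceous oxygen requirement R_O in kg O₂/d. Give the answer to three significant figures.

The observed yield is Y_obs = Y/(1 + k_d·θ_c) = 0.444 / (1 + 0.0744 × 15.6) = 0.444 / 2.161 = 0.2055 g VSS per g ultimate BOD removed.
ΔS = 1180 − 7.69 = 1172 mg/L, so the substrate removal rate is 665 × 1172/1000 = 779.6 kg ultimate BOD/d.
P_X = Y_obs·Q·(S₀ − S) = 0.2055 × 779.6 = 160.2 kg VSS/d.
R_O = Q·(S₀ − S) − 1.42·P_X = 779.6 − 1.42 × 160.2 = 552.1 kg O₂/d.

R_O ≈ 552 kg O₂/d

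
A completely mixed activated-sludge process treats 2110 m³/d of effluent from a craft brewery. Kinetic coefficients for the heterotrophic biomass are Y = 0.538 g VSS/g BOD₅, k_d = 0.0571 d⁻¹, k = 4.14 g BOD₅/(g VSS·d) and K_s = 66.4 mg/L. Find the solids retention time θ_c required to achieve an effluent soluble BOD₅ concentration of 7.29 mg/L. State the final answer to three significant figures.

θ_c ≈ 6.13 d

Specific growth rate at S = 7.29 mg/L: μ = YkS/(K_s+S) = 0.538·4.14·7.29/(66.4+7.29) = 0.2203 d⁻¹.
θ_c = 1/(μ − k_d) = 1/(0.2203 − 0.0571) = 1/0.1632 = 6.126 d.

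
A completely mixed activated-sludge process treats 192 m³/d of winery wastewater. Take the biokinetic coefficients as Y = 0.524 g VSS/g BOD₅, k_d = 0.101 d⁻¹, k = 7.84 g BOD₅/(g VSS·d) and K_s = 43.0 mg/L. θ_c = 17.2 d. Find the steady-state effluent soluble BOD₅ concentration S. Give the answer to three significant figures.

S ≈ 1.73 mg/L

For a completely mixed reactor with recycle the Lawrence–McCarty relation gives S = K_s·(1 + k_d·θ_c) / [θ_c·(Y·k − k_d) − 1] = 43.0 × (1 + 0.101 × 17.2) / [17.2 × (0.524 × 7.84 − 0.101) − 1] = 117.7 / 67.92 = 1.733 mg/L.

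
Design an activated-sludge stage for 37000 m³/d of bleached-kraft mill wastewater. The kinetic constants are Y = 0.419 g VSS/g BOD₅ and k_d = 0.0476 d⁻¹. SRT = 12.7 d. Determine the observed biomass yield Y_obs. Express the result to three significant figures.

Y_obs ≈ 0.261 g VSS/g BOD₅

Observed yield with endogenous decay: Y_obs = Y / (1 + k_d·θ_c) = 0.419 / (1 + 0.0476 × 12.7) = 0.419 / 1.605 = 0.2611 g VSS/g BOD₅.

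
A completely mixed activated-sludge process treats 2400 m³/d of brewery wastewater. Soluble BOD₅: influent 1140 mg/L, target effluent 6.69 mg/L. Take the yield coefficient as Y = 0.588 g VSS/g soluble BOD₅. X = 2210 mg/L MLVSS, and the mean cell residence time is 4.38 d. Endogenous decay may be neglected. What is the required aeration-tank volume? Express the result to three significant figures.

Biomass mass balance (decay neglected): V·X = Y·Q·(S₀ − S)·θ_c, so V = 0.588 × 2400 × (1140 − 6.69) × 4.38 / 2210 = 3170 m³.

V ≈ 3170 m³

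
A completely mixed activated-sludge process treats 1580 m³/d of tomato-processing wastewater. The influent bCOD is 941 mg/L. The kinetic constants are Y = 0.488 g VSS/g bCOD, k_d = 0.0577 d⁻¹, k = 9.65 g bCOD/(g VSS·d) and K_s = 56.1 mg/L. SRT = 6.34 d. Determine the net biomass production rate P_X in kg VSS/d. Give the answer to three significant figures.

For a completely mixed reactor with recycle the Lawrence–McCarty relation gives S = K_s·(1 + k_d·θ_c) / [θ_c·(Y·k − k_d) − 1] = 56.1 × (1 + 0.0577 × 6.34) / [6.34 × (0.488 × 9.65 − 0.0577) − 1] = 76.62 / 28.49 = 2.689 mg/L.
Correct the yield for decay: Y_obs = Y/(1 + k_d θ_c) = 0.488 / (1 + 0.0577 × 6.34) = 0.488 / 1.366 = 0.3573.
Substrate removed = Q·(S₀ − S) = 1580 m³/d × (941 − 2.69) g/m³ = 1.48×10^6 g/d = 1483 kg/d.
P_X = Y_obs · Q(S₀ − S) = 0.3573 × 1483 = 529.7 kg VSS/d.

P_X ≈ 530 kg VSS/d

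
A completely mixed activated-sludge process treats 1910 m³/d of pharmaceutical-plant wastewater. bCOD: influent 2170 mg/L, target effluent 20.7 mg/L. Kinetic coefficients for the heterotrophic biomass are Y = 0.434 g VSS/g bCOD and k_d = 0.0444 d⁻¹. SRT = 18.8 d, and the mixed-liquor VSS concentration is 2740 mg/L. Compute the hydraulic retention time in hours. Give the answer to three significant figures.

Steady-state biomass mass balance: V·X·(1 + k_d·θ_c) = Y·Q·(S₀ − S)·θ_c, so V = 0.434 × 1910 × (2170 − 20.7) × 18.8 / [2740 × (1 + 0.0444 × 18.8)] = 3.35×10^7 / 5027 = 6663 m³.
Hydraulic retention time τ = V/Q = 6663 / 1910 = 3.488 d = 83.72 h.

τ ≈ 83.7 h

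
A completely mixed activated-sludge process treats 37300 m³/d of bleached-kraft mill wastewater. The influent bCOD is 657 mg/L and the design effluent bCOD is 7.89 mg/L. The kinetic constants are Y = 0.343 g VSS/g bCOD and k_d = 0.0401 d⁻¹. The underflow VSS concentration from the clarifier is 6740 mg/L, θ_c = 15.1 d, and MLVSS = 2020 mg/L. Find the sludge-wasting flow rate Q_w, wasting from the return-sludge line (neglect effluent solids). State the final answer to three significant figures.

Steady-state biomass mass balance: V·X·(1 + k_d·θ_c) = Y·Q·(S₀ − S)·θ_c, so V = 0.343 × 37300 × (657 − 7.89) × 15.1 / [2020 × (1 + 0.0401 × 15.1)] = 1.25×10^8 / 3243 = 38666 m³.
Wasting from the return line (neglecting effluent solids): Q_w = V·X / (θ_c·X_r) = 38666 × 2020 / (15.1 × 6740) = 767.4 m³/d.

Q_w ≈ 767 m³/d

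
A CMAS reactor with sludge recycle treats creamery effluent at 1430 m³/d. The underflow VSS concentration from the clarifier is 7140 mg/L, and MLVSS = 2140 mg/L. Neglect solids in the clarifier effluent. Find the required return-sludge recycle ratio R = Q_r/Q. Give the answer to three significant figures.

Mass balance around the secondary clarifier (neglecting effluent solids): R = X / (X_r − X) = 2140 / (7140 − 2140) = 0.4280.

R ≈ 0.428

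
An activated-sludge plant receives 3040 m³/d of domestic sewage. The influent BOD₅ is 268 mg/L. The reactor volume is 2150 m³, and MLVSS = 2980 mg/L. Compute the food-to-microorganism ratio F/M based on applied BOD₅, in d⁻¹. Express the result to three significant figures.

F/M ≈ 0.127 d⁻¹

F/M = Q·S₀ / (V·X) = 3040 × 268 / (2150 × 2980) = 0.1272 g BOD₅·(g VSS·d)⁻¹.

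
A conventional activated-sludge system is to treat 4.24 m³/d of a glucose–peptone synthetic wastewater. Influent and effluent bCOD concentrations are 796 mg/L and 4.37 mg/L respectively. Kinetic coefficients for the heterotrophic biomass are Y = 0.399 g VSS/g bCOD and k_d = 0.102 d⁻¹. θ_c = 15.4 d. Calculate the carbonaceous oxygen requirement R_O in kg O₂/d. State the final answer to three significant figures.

Observed yield with endogenous decay: Y_obs = Y / (1 + k_d·θ_c) = 0.399 / (1 + 0.102 × 15.4) = 0.399 / 2.571 = 0.1552 g VSS/g bCOD.
Substrate removed = Q·(S₀ − S) = 4.24 m³/d × (796 − 4.37) g/m³ = 3.36×10^3 g/d = 3.357 kg/d.
Biomass synthesised: P_X = Y_obs × 3.357 = 0.5209 kg VSS/d.
Carbonaceous O₂ demand = substrate oxidised − cell-mass equivalent = 3.357 − 1.42 × 0.5209 = 2.617 kg O₂/d.

R_O ≈ 2.62 kg O₂/d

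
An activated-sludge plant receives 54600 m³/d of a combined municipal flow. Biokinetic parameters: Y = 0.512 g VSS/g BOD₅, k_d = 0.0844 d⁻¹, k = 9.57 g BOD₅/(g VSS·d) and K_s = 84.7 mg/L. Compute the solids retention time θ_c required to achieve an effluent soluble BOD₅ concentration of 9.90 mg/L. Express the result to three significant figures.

At the target effluent, Y k S/(K_s+S) = 0.512×9.57×9.90/94.60 = 0.5128 d⁻¹.
θ_c = 1/(μ − k_d) = 1/(0.5128 − 0.0844) = 1/0.4284 = 2.334 d.

θ_c ≈ 2.33 d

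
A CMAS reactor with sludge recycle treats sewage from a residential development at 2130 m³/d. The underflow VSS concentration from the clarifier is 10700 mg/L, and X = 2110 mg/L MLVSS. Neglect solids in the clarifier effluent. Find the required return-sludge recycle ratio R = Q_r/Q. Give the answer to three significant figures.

R ≈ 0.246

R = Q_r/Q = X/(X_r − X) = 2110 / (10700 − 2110) = 0.2456.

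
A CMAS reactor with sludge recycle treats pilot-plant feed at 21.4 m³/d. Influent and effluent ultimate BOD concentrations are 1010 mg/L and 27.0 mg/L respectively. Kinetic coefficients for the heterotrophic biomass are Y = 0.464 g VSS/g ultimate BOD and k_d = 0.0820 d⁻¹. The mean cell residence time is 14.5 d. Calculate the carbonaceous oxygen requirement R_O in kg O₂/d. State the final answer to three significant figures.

Observed yield with endogenous decay: Y_obs = Y / (1 + k_d·θ_c) = 0.464 / (1 + 0.0820 × 14.5) = 0.464 / 2.189 = 0.2120 g VSS/g ultimate BOD.
ΔS = 1010 − 27.0 = 983.0 mg/L, so the substrate removal rate is 21.4 × 983.0/1000 = 21.04 kg ultimate BOD/d.
P_X = Y_obs·Q·(S₀ − S) = 0.2120 × 21.04 = 4.459 kg VSS/d.
R_O = Q·ΔS − 1.42 P_X = 21.04 − 6.332 = 14.70 kg O₂/d.

R_O ≈ 14.7 kg O₂/d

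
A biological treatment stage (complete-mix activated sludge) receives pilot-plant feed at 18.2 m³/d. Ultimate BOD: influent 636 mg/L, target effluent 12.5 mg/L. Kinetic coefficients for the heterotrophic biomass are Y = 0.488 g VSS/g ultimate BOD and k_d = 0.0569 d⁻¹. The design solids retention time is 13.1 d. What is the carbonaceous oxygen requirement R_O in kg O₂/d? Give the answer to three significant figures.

The observed yield is Y_obs = Y/(1 + k_d·θ_c) = 0.488 / (1 + 0.0569 × 13.1) = 0.488 / 1.745 = 0.2796 g VSS per g ultimate BOD removed.
Substrate removed = Q·(S₀ − S) = 18.2 m³/d × (636 − 12.5) g/m³ = 1.13×10^4 g/d = 11.35 kg/d.
Net sludge production P_X = 0.2796 × 11.35 = 3.173 kg VSS/d.
R_O = Q·ΔS − 1.42 P_X = 11.35 − 4.505 = 6.842 kg O₂/d.

R_O ≈ 6.84 kg O₂/d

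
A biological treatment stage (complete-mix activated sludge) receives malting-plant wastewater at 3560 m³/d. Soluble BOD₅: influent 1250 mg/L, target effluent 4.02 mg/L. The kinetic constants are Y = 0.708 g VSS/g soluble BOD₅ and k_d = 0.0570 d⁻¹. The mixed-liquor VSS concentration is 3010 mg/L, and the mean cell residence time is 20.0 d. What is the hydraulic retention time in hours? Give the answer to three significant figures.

τ ≈ 65.7 h

Steady-state biomass mass balance: V·X·(1 + k_d·θ_c) = Y·Q·(S₀ − S)·θ_c, so V = 0.708 × 3560 × (1250 − 4.02) × 20.0 / [3010 × (1 + 0.0570 × 20.0)] = 6.28×10^7 / 6441 = 9751 m³.
HRT = V/Q = 9751 m³ / 3560 m³·d⁻¹ = 2.739 d × 24 = 65.74 h.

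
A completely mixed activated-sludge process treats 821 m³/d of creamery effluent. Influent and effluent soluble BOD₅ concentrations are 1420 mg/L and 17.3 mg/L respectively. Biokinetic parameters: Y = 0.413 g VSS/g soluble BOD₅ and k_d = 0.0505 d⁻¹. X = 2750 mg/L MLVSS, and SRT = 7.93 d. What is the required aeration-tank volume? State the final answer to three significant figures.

From the SRT design equation V = Y Q (S₀−S) θ_c / [X (1 + k_d θ_c)] = 0.413 × 821 × (1420 − 17.3) × 7.93 / [2750 × (1 + 0.0505 × 7.93)] = 3.77×10^6 / 3851 = 979.3 m³.

V ≈ 979 m³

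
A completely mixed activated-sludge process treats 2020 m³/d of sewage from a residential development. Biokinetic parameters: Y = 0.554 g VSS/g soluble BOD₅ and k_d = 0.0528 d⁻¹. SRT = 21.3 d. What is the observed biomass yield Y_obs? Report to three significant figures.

Y_obs ≈ 0.261 g VSS/g soluble BOD₅

Y_obs = Y / (1 + k_d θ_c) = 0.554 / (1 + 0.0528 × 21.3) = 0.554 / 2.125 = 0.2608.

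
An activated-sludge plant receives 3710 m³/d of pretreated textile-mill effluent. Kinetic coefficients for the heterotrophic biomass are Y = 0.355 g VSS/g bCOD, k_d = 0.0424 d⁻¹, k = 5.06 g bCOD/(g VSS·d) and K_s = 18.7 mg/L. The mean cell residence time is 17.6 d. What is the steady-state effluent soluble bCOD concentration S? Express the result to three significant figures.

S ≈ 1.09 mg/L

From the Monod/SRT balance for a CMAS, S = K_s·(1+k_d θ_c)/[θ_c·(Y k − k_d) − 1] = 18.7 × (1 + 0.0424 × 17.6) / [17.6 × (0.355 × 5.06 − 0.0424) − 1] = 32.65 / 29.87 = 1.093 mg/L.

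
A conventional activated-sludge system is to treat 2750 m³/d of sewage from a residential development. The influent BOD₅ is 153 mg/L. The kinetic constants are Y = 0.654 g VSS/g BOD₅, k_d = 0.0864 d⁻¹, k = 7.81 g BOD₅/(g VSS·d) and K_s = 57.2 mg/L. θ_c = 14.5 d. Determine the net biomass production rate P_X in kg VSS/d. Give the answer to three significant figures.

Effluent substrate depends only on kinetics and SRT: S = K_s(1 + k_d θ_c) / [θ_c(Yk − k_d) − 1] = 57.2 × (1 + 0.0864 × 14.5) / [14.5 × (0.654 × 7.81 − 0.0864) − 1] = 128.9 / 71.81 = 1.794 mg/L.
The observed yield is Y_obs = Y/(1 + k_d·θ_c) = 0.654 / (1 + 0.0864 × 14.5) = 0.654 / 2.253 = 0.2903 g VSS per g BOD₅ removed.
Q·(S₀ − S) = 2750 × (153 − 1.79) × 10⁻³ = 415.8 kg/d removed.
Net biomass production P_X = Y_obs × Q·(S₀ − S) = 0.2903 × 415.8 = 120.7 kg VSS/d.

P_X ≈ 121 kg VSS/d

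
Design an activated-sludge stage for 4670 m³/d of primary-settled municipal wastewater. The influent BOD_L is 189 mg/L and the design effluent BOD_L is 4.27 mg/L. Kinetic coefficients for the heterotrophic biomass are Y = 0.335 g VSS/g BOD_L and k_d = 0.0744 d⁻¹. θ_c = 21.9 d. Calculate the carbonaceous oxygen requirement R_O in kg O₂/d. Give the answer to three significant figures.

R_O ≈ 707 kg O₂/d

Observed yield with endogenous decay: Y_obs = Y / (1 + k_d·θ_c) = 0.335 / (1 + 0.0744 × 21.9) = 0.335 / 2.629 = 0.1274 g VSS/g BOD_L.
Substrate removed = Q·(S₀ − S) = 4670 m³/d × (189 − 4.27) g/m³ = 8.63×10^5 g/d = 862.7 kg/d.
Biomass synthesised: P_X = Y_obs × 862.7 = 109.9 kg VSS/d.
Carbonaceous O₂ demand = substrate oxidised − cell-mass equivalent = 862.7 − 1.42 × 109.9 = 706.6 kg O₂/d.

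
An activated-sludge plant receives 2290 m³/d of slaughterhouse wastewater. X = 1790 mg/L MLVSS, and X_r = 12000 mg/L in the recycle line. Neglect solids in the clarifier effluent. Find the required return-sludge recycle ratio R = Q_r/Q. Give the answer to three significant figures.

Mass balance around the secondary clarifier (neglecting effluent solids): R = X / (X_r − X) = 1790 / (12000 − 1790) = 0.1753.

R ≈ 0.175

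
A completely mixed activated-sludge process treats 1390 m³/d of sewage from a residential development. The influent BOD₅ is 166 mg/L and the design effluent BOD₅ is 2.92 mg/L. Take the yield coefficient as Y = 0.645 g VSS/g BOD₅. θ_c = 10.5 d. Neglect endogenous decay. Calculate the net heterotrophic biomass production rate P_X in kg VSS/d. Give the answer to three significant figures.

P_X ≈ 146 kg VSS/d

With endogenous decay neglected, the observed yield equals the true yield: Y_obs = Y = 0.645 g VSS/g BOD₅.
ΔS = 166 − 2.92 = 163.1 mg/L, so the substrate removal rate is 1390 × 163.1/1000 = 226.7 kg BOD₅/d.
Net biomass production P_X = Y_obs × Q·(S₀ − S) = 0.6450 × 226.7 = 146.2 kg VSS/d.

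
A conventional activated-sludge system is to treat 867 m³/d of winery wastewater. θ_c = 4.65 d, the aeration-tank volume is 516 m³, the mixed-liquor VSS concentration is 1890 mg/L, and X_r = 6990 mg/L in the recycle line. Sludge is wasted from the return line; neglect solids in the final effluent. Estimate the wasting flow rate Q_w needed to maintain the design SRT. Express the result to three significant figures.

Q_w ≈ 30.0 m³/d

θ_c = V·X/(Q_w·X_r) when wasting from the recycle, so Q_w = V·X/(θ_c·X_r) = 516.0 × 1890 / (4.65 × 6990) = 30.00 m³/d.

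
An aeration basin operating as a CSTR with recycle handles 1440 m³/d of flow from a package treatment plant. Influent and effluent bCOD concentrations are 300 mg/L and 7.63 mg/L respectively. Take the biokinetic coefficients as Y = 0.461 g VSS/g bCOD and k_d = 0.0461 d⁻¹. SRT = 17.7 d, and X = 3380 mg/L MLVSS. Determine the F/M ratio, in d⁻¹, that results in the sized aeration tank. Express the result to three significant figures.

Steady-state biomass mass balance: V·X·(1 + k_d·θ_c) = Y·Q·(S₀ − S)·θ_c, so V = 0.461 × 1440 × (300 − 7.63) × 17.7 / [3380 × (1 + 0.0461 × 17.7)] = 3.44×10^6 / 6138 = 559.7 m³.
Food-to-microorganism ratio F/M = Q S₀ / (V X) = 1440 × 300 / (559.7 × 3380) = 0.2284 d⁻¹.

F/M ≈ 0.228 d⁻¹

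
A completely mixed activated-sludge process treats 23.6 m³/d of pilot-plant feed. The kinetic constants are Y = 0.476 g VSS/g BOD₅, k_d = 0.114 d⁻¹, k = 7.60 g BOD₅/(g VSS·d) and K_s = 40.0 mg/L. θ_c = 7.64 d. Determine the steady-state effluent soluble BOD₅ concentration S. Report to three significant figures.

S ≈ 2.90 mg/L

Effluent substrate depends only on kinetics and SRT: S = K_s(1 + k_d θ_c) / [θ_c(Yk − k_d) − 1] = 40.0 × (1 + 0.114 × 7.64) / [7.64 × (0.476 × 7.60 − 0.114) − 1] = 74.84 / 25.77 = 2.904 mg/L.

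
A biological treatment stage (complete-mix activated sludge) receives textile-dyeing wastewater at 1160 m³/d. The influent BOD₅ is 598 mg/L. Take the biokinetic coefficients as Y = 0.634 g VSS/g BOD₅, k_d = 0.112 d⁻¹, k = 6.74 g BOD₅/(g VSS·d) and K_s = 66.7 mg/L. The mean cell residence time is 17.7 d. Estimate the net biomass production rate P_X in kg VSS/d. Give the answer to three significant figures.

P_X ≈ 147 kg VSS/d

From the Monod/SRT balance for a CMAS, S = K_s·(1+k_d θ_c)/[θ_c·(Y k − k_d) − 1] = 66.7 × (1 + 0.112 × 17.7) / [17.7 × (0.634 × 6.74 − 0.112) − 1] = 198.9 / 72.65 = 2.738 mg/L.
Y_obs = Y / (1 + k_d θ_c) = 0.634 / (1 + 0.112 × 17.7) = 0.634 / 2.982 = 0.2126.
ΔS = 598 − 2.74 = 595.3 mg/L, so the substrate removal rate is 1160 × 595.3/1000 = 690.5 kg BOD₅/d.
P_X = Y_obs · Q(S₀ − S) = 0.2126 × 690.5 = 146.8 kg VSS/d.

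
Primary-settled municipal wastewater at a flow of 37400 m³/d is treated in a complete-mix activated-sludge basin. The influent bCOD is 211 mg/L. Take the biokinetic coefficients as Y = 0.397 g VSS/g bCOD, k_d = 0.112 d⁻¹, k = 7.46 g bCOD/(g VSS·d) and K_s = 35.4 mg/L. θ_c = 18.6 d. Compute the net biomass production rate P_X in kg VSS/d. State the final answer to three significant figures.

Effluent substrate depends only on kinetics and SRT: S = K_s(1 + k_d θ_c) / [θ_c(Yk − k_d) − 1] = 35.4 × (1 + 0.112 × 18.6) / [18.6 × (0.397 × 7.46 − 0.112) − 1] = 109.1 / 52.00 = 2.099 mg/L.
Y_obs = Y / (1 + k_d θ_c) = 0.397 / (1 + 0.112 × 18.6) = 0.397 / 3.083 = 0.1288.
Substrate removed = Q·(S₀ − S) = 37400 m³/d × (211 − 2.10) g/m³ = 7.81×10^6 g/d = 7813 kg/d.
Biomass produced: P_X = Y_obs·Q·ΔS = 0.1288 × 7813 ≈ 1006 kg VSS/d.

P_X ≈ 1010 kg VSS/d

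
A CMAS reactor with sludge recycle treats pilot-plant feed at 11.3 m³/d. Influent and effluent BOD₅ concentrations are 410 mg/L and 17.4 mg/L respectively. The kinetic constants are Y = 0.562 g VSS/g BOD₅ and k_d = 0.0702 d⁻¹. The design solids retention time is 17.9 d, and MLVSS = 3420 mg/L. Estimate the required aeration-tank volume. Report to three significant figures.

Rearranging the biomass balance for a CMAS with decay, V = Y·Q·ΔS·θ_c / [X·(1+k_d θ_c)] = 0.562 × 11.3 × (410 − 17.4) × 17.9 / [3420 × (1 + 0.0702 × 17.9)] = 4.46×10^4 / 7718 = 5.783 m³.

V ≈ 5.78 m³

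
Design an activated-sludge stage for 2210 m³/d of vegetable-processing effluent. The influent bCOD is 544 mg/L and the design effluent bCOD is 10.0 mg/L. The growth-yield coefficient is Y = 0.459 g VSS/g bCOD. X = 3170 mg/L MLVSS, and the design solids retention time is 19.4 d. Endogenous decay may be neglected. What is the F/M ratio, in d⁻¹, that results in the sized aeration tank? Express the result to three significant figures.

With k_d = 0 the design equation reduces to V = Y Q (S₀−S) θ_c / X = 0.459 × 2210 × (544 − 10.0) × 19.4 / 3170 = 3315 m³.
F/M = applied load / biomass = Q·S₀/(V·X) = 2210 × 544 / (3315 × 3170) = 0.1144 d⁻¹.

F/M ≈ 0.114 d⁻¹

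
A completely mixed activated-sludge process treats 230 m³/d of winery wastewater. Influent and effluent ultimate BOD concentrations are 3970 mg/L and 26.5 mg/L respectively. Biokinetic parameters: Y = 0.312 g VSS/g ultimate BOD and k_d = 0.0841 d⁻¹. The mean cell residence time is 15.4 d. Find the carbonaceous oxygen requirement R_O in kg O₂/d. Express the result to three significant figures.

R_O ≈ 732 kg O₂/d

The observed yield is Y_obs = Y/(1 + k_d·θ_c) = 0.312 / (1 + 0.0841 × 15.4) = 0.312 / 2.295 = 0.1359 g VSS per g ultimate BOD removed.
Mass of ultimate BOD removed per day: Q(S₀ − S) = 230 × 3944 g/m³ = 907.0 kg/d.
Net sludge production P_X = 0.1359 × 907.0 = 123.3 kg VSS/d.
Carbonaceous O₂ demand = substrate oxidised − cell-mass equivalent = 907.0 − 1.42 × 123.3 = 731.9 kg O₂/d.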